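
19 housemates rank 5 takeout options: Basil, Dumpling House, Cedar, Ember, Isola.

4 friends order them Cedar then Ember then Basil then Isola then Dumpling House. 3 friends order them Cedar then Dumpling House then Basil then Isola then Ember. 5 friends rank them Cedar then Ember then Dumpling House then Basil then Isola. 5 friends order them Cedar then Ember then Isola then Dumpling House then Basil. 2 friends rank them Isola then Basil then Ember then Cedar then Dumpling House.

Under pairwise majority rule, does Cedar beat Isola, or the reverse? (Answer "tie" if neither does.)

Ballots ranking Cedar above Isola: 4 + 3 + 5 + 5 = 17.
Ballots ranking Isola above Cedar: 19 − 17 = 2.
Cedar wins the head-to-head 17–2.

Cedar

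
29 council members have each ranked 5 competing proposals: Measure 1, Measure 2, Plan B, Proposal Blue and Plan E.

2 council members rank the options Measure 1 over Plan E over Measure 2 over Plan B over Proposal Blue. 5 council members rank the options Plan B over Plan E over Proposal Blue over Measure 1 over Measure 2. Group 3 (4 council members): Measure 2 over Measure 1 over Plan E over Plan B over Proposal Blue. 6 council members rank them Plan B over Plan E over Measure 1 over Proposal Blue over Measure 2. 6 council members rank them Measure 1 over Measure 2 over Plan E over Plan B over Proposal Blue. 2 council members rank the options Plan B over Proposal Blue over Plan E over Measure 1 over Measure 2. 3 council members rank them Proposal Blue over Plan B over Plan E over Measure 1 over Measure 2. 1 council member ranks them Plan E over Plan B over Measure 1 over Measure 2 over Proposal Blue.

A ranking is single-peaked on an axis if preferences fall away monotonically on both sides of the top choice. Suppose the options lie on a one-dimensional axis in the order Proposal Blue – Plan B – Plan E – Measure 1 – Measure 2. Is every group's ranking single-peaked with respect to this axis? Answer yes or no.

Axis positions: Proposal Blue=1, Plan B=2, Plan E=3, Measure 1=4, Measure 2=5.
Group 1 (peak Measure 1 at position 4): ranking walks positions 4-3-5-2-1, expanding outward from the peak — single-peaked.
Group 2 (peak Plan B at position 2): ranking walks positions 2-3-1-4-5, expanding outward from the peak — single-peaked.
Group 3 (peak Measure 2 at position 5): ranking walks positions 5-4-3-2-1, expanding outward from the peak — single-peaked.
Group 4 (peak Plan B at position 2): ranking walks positions 2-3-4-1-5, expanding outward from the peak — single-peaked.
Group 5 (peak Measure 1 at position 4): ranking walks positions 4-5-3-2-1, expanding outward from the peak — single-peaked.
Group 6 (peak Plan B at position 2): ranking walks positions 2-1-3-4-5, expanding outward from the peak — single-peaked.
Group 7 (peak Proposal Blue at position 1): ranking walks positions 1-2-3-4-5, expanding outward from the peak — single-peaked.
Group 8 (peak Plan E at position 3): ranking walks positions 3-2-4-5-1, expanding outward from the peak — single-peaked.
Every ranking is single-peaked on this axis.

yes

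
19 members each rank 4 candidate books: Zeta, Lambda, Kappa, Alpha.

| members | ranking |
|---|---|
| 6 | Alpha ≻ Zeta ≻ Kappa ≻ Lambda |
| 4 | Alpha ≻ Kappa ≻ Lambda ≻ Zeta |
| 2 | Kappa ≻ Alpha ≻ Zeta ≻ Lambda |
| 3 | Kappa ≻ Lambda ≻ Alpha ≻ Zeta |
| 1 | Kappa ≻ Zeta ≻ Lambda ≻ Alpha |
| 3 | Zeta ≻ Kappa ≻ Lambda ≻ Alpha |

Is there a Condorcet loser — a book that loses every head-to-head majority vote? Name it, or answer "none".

Lambda

Pairwise majorities:
Zeta vs Lambda: Zeta preferred on 6+2+1+3 = 12 ballots; Zeta wins 12–7.
Zeta vs Kappa: 9 to 10, Kappa.
Zeta vs Alpha: 4 to 15, Alpha.
Lambda vs Kappa: Kappa wins 19–0.
Lambda–Alpha: Alpha 12–7.
Kappa vs Alpha: 9 to 10, Alpha.
Only Lambda has no wins; Lambda is the Condorcet loser.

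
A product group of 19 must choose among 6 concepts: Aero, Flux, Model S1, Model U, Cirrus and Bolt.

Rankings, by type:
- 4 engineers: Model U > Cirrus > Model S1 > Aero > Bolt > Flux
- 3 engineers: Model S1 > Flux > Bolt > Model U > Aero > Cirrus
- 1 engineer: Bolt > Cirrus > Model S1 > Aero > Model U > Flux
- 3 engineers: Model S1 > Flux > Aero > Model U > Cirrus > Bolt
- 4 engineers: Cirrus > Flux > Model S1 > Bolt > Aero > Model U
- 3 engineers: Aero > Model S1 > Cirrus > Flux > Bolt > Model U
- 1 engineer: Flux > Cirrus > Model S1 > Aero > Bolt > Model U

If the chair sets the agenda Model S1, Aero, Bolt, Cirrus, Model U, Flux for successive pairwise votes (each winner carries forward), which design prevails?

Round 1: Model S1 vs Aero — 16–3, Model S1 advances.
Round 2: Model S1 vs Bolt — 18–1, Model S1 advances.
Round 3: Model S1 vs Cirrus — 9–10, Cirrus advances.
Round 4: Cirrus vs Model U — 9–10, Model U advances.
Round 5: Model U vs Flux — 5–14, Flux advances.
The agenda winner is Flux.

Flux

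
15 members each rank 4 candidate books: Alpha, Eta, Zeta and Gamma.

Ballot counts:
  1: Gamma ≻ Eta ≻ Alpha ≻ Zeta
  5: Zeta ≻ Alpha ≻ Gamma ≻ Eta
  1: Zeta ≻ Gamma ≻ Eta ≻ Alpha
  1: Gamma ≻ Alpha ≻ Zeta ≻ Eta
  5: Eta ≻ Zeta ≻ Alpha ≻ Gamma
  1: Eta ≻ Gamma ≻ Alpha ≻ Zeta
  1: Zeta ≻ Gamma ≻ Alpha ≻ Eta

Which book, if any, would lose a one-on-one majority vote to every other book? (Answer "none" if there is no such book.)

none

Pairwise majorities:
Alpha vs Eta: Alpha preferred on 5+1+1 = 7 ballots; Eta wins 8–7.
Alpha vs Zeta: Zeta wins 12–3.
Alpha vs Gamma: Alpha is ranked higher on 5+5 = 10 ballots, Gamma on 5. Alpha wins 10–5.
Eta–Zeta: Zeta 8–7.
Eta vs Gamma: Eta is ranked higher on 5+1 = 6 ballots, Gamma on 9. Gamma wins 9–6.
Zeta vs Gamma: Zeta, 12–3.
No book is winless: Alpha beats Gamma; Eta beats Alpha; Zeta beats Alpha; Gamma beats Eta. There is no Condorcet loser.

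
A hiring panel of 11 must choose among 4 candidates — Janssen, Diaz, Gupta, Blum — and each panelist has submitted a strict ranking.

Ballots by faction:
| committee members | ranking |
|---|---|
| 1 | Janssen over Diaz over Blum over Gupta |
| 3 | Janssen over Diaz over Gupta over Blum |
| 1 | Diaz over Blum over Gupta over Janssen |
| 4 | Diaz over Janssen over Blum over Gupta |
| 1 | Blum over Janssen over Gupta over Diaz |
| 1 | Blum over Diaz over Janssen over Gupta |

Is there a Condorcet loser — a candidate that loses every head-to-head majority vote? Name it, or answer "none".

Pairwise majorities:
Janssen vs Diaz: Janssen preferred on 1+3+1 = 5 ballots; Diaz wins 6–5.
Janssen vs Gupta: 1+3+4+1+1 = 10 for Janssen, 1 for Gupta — Janssen by 10–1.
Janssen vs Blum: Janssen, 8–3.
Diaz vs Gupta: Diaz preferred on 1+3+1+4+1 = 10 ballots; Diaz wins 10–1.
Diaz vs Blum: Diaz preferred on 1+3+1+4 = 9 ballots; Diaz wins 9–2.
Gupta vs Blum: Gupta preferred on 3 ballots; Blum wins 8–3.
Gupta is beaten in every head-to-head and is the Condorcet loser.

Gupta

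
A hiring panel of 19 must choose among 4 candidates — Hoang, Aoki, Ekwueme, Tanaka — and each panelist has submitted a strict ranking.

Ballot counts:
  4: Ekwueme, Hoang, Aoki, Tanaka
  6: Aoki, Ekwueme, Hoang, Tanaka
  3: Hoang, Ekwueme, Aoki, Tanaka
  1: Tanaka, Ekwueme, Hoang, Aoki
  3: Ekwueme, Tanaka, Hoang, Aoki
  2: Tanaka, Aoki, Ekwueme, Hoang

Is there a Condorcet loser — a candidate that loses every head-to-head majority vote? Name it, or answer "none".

Pairwise majorities:
Hoang vs Aoki: Hoang preferred on 4+3+1+3 = 11 ballots; Hoang wins 11–8.
Hoang vs Ekwueme: Ekwueme wins 16–3.
Hoang vs Tanaka: Hoang preferred on 4+6+3 = 13 ballots; Hoang wins 13–6.
Aoki vs Ekwueme: Aoki is ranked higher on 6+2 = 8 ballots, Ekwueme on 11. Ekwueme wins 11–8.
Aoki vs Tanaka: Aoki, 13–6.
Ekwueme vs Tanaka: 16 to 3, Ekwueme.
Tanaka loses to every other candidate — it is the Condorcet loser.

Tanaka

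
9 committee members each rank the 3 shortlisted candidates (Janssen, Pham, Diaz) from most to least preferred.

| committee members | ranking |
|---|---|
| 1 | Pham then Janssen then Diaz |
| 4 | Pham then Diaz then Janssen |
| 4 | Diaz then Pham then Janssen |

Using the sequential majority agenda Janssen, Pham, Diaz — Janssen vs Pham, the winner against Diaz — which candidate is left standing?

Pham

Round 1: Janssen vs Pham — 0–9, Pham advances.
Round 2: Pham vs Diaz — 5–4, Pham advances.
Pham survives the agenda.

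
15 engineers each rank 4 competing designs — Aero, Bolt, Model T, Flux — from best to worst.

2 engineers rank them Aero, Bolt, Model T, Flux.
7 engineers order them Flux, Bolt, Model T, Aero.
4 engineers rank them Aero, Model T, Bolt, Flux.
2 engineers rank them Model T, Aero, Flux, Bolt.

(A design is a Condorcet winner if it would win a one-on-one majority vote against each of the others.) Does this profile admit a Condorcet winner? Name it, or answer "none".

Head-to-head results (15 engineers):
Aero vs Bolt: Aero is ranked higher on 2+4+2 = 8 ballots, Bolt on 7. Aero wins 8–7.
Aero–Model T: Model T 9–6.
Aero vs Flux: 2+4+2 = 8 for Aero, 7 for Flux — Aero by 8–7.
Bolt vs Model T: 2+7 = 9 for Bolt, 6 for Model T — Bolt by 9–6.
Bolt–Flux: Flux 9–6.
Model T–Flux: Model T 8–7.
Each design drops at least one matchup (Aero loses to Model T; Bolt loses to Aero; Model T loses to Bolt; Flux loses to Aero); the cycle Aero → Bolt → Model T → Aero rules out a Condorcet winner.

none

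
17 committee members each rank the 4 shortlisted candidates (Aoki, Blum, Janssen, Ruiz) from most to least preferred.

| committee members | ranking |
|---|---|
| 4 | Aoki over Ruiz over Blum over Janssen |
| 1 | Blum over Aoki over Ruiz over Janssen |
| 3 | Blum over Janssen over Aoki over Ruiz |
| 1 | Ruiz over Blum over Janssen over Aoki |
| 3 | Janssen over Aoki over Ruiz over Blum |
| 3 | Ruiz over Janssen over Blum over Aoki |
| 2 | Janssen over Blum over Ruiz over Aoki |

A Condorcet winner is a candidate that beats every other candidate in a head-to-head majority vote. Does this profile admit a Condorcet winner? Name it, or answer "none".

Head-to-head results (17 committee members):
Aoki vs Blum: Blum, 10–7.
Aoki vs Janssen: Aoki preferred on 4+1 = 5 ballots; Janssen wins 12–5.
Aoki vs Ruiz: Aoki preferred on 4+1+3+3 = 11 ballots; Aoki wins 11–6.
Blum vs Janssen: Blum wins 9–8.
Blum–Ruiz: Ruiz 11–6.
Janssen vs Ruiz: 8 to 9, Ruiz.
No candidate is unbeaten: Aoki loses to Blum; Blum loses to Ruiz; Janssen loses to Blum; Ruiz loses to Aoki. In particular Aoki > Ruiz > Blum > Aoki is a majority cycle — no Condorcet winner exists.

none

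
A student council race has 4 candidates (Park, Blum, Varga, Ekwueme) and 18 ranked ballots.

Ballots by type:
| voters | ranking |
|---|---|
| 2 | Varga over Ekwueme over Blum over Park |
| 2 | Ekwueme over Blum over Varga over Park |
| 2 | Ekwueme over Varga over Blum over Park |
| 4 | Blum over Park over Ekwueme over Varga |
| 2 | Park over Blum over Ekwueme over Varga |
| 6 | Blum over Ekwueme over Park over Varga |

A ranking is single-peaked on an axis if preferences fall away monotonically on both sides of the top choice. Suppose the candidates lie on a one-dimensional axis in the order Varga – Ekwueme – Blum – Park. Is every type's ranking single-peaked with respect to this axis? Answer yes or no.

yes

Axis positions: Varga=1, Ekwueme=2, Blum=3, Park=4.
Type 1 (peak Varga at position 1): ranking walks positions 1-2-3-4, expanding outward from the peak — single-peaked.
Type 2 (peak Ekwueme at position 2): ranking walks positions 2-3-1-4, expanding outward from the peak — single-peaked.
Type 3 (peak Ekwueme at position 2): ranking walks positions 2-1-3-4, expanding outward from the peak — single-peaked.
Type 4 (peak Blum at position 3): ranking walks positions 3-4-2-1, expanding outward from the peak — single-peaked.
Type 5 (peak Park at position 4): ranking walks positions 4-3-2-1, expanding outward from the peak — single-peaked.
Type 6 (peak Blum at position 3): ranking walks positions 3-2-4-1, expanding outward from the peak — single-peaked.
Every ranking is single-peaked on this axis.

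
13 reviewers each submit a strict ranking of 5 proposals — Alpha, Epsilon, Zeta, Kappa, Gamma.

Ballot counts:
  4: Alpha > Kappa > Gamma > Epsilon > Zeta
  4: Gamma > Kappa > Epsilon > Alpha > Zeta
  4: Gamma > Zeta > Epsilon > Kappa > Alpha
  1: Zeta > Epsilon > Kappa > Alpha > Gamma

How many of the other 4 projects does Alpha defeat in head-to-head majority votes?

1

Alpha against each rival (13 reviewers):
Alpha–Epsilon: Epsilon 9–4.
Alpha vs Zeta: 8 to 5, Alpha.
Alpha vs Kappa: Kappa wins 9–4.
Alpha–Gamma: Gamma 8–5.
Alpha beats Zeta; loses to Epsilon, Kappa, Gamma — 1 pairwise win.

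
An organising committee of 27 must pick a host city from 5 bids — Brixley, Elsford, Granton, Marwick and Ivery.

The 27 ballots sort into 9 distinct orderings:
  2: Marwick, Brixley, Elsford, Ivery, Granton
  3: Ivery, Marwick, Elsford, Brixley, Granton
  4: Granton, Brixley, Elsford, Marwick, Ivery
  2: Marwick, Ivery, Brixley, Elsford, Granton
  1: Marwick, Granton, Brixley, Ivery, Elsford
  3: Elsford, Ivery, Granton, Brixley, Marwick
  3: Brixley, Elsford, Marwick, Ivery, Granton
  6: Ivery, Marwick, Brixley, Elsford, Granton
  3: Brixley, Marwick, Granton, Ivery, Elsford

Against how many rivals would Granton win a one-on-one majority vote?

Granton against each rival (27 organisers):
Granton vs Brixley: 4+1+3 = 8 for Granton, 19 for Brixley — Brixley by 19–8.
Granton vs Elsford: 4+1+3 = 8 for Granton, 19 for Elsford — Elsford by 19–8.
Granton vs Marwick: Marwick, 20–7.
Granton–Ivery: Ivery 19–8.
Granton beats no one; loses to Brixley, Elsford, Marwick, Ivery — 0 pairwise wins.

0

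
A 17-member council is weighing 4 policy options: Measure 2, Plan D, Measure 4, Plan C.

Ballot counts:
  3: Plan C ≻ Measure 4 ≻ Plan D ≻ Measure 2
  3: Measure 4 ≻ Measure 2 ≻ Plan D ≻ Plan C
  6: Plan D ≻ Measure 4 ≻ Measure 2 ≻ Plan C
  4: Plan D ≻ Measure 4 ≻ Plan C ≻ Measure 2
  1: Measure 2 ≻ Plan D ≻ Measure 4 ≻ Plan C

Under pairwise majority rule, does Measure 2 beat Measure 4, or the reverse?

Ballots ranking Measure 2 above Measure 4: 1.
Ballots ranking Measure 4 above Measure 2: 17 − 1 = 16.
Measure 4 wins the head-to-head 16–1.

Measure 4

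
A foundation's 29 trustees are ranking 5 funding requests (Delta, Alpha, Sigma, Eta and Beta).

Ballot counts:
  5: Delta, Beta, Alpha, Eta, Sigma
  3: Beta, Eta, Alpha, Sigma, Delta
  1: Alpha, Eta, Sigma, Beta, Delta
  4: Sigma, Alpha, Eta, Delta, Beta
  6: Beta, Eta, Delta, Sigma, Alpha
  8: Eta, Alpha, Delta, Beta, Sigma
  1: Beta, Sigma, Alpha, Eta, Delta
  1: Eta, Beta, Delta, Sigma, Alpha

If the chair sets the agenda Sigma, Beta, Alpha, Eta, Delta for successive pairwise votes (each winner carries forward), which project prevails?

Delta

Round 1: Sigma vs Beta — 5–24, Beta advances.
Round 2: Beta vs Alpha — 16–13, Beta advances.
Round 3: Beta vs Eta — 15–14, Beta advances.
Round 4: Beta vs Delta — 12–17, Delta advances.
Delta survives the agenda.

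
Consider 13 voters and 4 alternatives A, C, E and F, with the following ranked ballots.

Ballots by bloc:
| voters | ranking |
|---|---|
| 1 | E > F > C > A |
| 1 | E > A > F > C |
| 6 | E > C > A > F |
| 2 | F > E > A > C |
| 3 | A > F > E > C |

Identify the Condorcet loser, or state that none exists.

none

Pairwise majorities:
A vs C: C wins 7–6.
A vs E: E wins 10–3.
A vs F: 1+6+3 = 10 for A, 3 for F — A by 10–3.
C vs E: C preferred on 0 ballots; E wins 13–0.
C vs F: C preferred on 6 ballots; F wins 7–6.
E–F: E 8–5.
No alternative is winless: A beats F; C beats A; E beats A; F beats C. There is no Condorcet loser.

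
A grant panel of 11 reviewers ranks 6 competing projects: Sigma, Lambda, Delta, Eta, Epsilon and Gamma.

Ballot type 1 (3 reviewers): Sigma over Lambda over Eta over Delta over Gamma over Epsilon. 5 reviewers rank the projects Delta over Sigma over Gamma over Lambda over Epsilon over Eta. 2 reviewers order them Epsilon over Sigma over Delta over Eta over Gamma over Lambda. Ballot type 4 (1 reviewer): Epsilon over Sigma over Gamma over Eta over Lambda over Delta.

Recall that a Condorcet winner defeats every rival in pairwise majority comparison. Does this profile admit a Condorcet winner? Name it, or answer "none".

Head-to-head results (11 reviewers):
Sigma vs Lambda: Sigma is ranked higher on 3+5+2+1 = 11 ballots, Lambda on 0. Sigma wins 11–0.
Sigma vs Delta: 6 to 5, Sigma.
Sigma vs Eta: Sigma is ranked higher on 3+5+2+1 = 11 ballots, Eta on 0. Sigma wins 11–0.
Sigma vs Epsilon: Sigma is ranked higher on 3+5 = 8 ballots, Epsilon on 3. Sigma wins 8–3.
Sigma vs Gamma: Sigma preferred on 3+5+2+1 = 11 ballots; Sigma wins 11–0.
Lambda vs Delta: 3+1 = 4 for Lambda, 7 for Delta — Delta by 7–4.
Lambda vs Eta: 3+5 = 8 for Lambda, 3 for Eta — Lambda by 8–3.
Lambda vs Epsilon: Lambda preferred on 3+5 = 8 ballots; Lambda wins 8–3.
Lambda vs Gamma: 3 for Lambda, 8 for Gamma — Gamma by 8–3.
Delta vs Eta: Delta is ranked higher on 5+2 = 7 ballots, Eta on 4. Delta wins 7–4.
Delta vs Epsilon: Delta preferred on 3+5 = 8 ballots; Delta wins 8–3.
Delta vs Gamma: 3+5+2 = 10 for Delta, 1 for Gamma — Delta by 10–1.
Eta vs Epsilon: Eta is ranked higher on 3 ballots, Epsilon on 8. Epsilon wins 8–3.
Eta vs Gamma: 3+2 = 5 for Eta, 6 for Gamma — Gamma by 6–5.
Epsilon vs Gamma: 2+1 = 3 for Epsilon, 8 for Gamma — Gamma by 8–3.
Sigma defeats every rival head-to-head and is the Condorcet winner.

Sigma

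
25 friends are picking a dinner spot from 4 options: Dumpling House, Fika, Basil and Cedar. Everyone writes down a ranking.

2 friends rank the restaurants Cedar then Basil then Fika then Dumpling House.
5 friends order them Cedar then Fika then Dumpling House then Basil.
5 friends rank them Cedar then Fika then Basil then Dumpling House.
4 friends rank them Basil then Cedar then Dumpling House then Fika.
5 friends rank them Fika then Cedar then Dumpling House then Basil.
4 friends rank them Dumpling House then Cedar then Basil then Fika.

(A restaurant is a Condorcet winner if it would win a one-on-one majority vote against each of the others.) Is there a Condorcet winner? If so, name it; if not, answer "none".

Head-to-head results (25 friends):
Dumpling House vs Fika: Dumpling House is ranked higher on 4+4 = 8 ballots, Fika on 17. Fika wins 17–8.
Dumpling House vs Basil: 14 to 11, Dumpling House.
Dumpling House vs Cedar: Cedar, 21–4.
Fika vs Basil: Fika, 15–10.
Fika–Cedar: Cedar 20–5.
Basil vs Cedar: Basil preferred on 4 ballots; Cedar wins 21–4.
Cedar beats each of Dumpling House, Fika, Basil — Cedar is the Condorcet winner.

Cedar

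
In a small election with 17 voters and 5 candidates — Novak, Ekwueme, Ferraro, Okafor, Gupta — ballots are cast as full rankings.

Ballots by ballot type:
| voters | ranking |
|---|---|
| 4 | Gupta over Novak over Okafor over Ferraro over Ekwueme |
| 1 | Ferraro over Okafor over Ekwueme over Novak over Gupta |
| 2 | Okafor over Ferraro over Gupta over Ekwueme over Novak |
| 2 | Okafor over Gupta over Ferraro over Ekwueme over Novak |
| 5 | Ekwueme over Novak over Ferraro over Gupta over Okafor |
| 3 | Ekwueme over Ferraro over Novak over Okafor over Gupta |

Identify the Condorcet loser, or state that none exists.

none

Pairwise majorities:
Novak vs Ekwueme: 4 to 13, Ekwueme.
Novak vs Ferraro: 4+5 = 9 for Novak, 8 for Ferraro — Novak by 9–8.
Novak vs Okafor: Novak is ranked higher on 4+5+3 = 12 ballots, Okafor on 5. Novak wins 12–5.
Novak vs Gupta: Novak wins 9–8.
Ekwueme vs Ferraro: Ferraro, 9–8.
Ekwueme vs Okafor: 5+3 = 8 for Ekwueme, 9 for Okafor — Okafor by 9–8.
Ekwueme vs Gupta: Ekwueme wins 9–8.
Ferraro vs Okafor: Ferraro is ranked higher on 1+5+3 = 9 ballots, Okafor on 8. Ferraro wins 9–8.
Ferraro vs Gupta: 1+2+5+3 = 11 for Ferraro, 6 for Gupta — Ferraro by 11–6.
Okafor vs Gupta: Gupta, 9–8.
No candidate is winless: Novak beats Ferraro; Ekwueme beats Novak; Ferraro beats Ekwueme; Okafor beats Ekwueme; Gupta beats Okafor. There is no Condorcet loser.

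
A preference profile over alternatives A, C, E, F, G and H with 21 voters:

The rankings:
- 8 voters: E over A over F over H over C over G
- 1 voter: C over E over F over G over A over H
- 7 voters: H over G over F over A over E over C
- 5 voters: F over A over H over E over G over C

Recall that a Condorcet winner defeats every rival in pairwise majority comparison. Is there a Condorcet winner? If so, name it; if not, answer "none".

F

Pairwise majorities:
A vs C: A wins 20–1.
A vs E: A is ranked higher on 7+5 = 12 ballots, E on 9. A wins 12–9.
A vs F: A preferred on 8 ballots; F wins 13–8.
A vs G: A, 13–8.
A vs H: A is ranked higher on 8+1+5 = 14 ballots, H on 7. A wins 14–7.
C vs E: C preferred on 1 ballot; E wins 20–1.
C vs F: F, 20–1.
C vs G: G, 12–9.
C vs H: H, 20–1.
E–F: F 12–9.
E vs G: 14 to 7, E.
E vs H: H wins 12–9.
F vs G: F is ranked higher on 8+1+5 = 14 ballots, G on 7. F wins 14–7.
F vs H: 8+1+5 = 14 for F, 7 for H — F by 14–7.
G vs H: 1 for G, 20 for H — H by 20–1.
Only F has no losses; F is the Condorcet winner.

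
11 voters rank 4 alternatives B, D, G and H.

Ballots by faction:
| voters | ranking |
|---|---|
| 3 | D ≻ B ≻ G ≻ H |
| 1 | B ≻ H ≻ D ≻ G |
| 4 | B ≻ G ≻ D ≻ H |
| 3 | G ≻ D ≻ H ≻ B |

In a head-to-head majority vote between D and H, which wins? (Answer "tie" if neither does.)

Ballots ranking D above H: 3 + 4 + 3 = 10.
Ballots ranking H above D: 11 − 10 = 1.
D wins the head-to-head 10–1.

D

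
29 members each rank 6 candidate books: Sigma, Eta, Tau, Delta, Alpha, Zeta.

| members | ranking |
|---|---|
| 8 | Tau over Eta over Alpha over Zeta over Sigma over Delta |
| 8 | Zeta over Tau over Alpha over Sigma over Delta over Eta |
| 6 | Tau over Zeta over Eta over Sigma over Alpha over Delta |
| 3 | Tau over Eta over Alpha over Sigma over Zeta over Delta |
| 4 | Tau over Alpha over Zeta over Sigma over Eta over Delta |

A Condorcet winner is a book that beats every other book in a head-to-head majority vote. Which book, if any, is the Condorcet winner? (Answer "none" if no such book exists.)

Pairwise majorities:
Sigma vs Eta: 8+4 = 12 for Sigma, 17 for Eta — Eta by 17–12.
Sigma vs Tau: 0 for Sigma, 29 for Tau — Tau by 29–0.
Sigma vs Delta: Sigma is ranked higher on 8+8+6+3+4 = 29 ballots, Delta on 0. Sigma wins 29–0.
Sigma vs Alpha: 6 for Sigma, 23 for Alpha — Alpha by 23–6.
Sigma vs Zeta: 3 to 26, Zeta.
Eta vs Tau: 0 for Eta, 29 for Tau — Tau by 29–0.
Eta vs Delta: 21 to 8, Eta.
Eta vs Alpha: 17 to 12, Eta.
Eta vs Zeta: 8+3 = 11 for Eta, 18 for Zeta — Zeta by 18–11.
Tau vs Delta: 29 to 0, Tau.
Tau vs Alpha: Tau is ranked higher on 8+8+6+3+4 = 29 ballots, Alpha on 0. Tau wins 29–0.
Tau vs Zeta: 21 to 8, Tau.
Delta vs Alpha: Delta is ranked higher on 0 ballots, Alpha on 29. Alpha wins 29–0.
Delta vs Zeta: Delta preferred on 0 ballots; Zeta wins 29–0.
Alpha vs Zeta: Alpha is ranked higher on 8+3+4 = 15 ballots, Zeta on 14. Alpha wins 15–14.
Only Tau has no losses; Tau is the Condorcet winner.

Tau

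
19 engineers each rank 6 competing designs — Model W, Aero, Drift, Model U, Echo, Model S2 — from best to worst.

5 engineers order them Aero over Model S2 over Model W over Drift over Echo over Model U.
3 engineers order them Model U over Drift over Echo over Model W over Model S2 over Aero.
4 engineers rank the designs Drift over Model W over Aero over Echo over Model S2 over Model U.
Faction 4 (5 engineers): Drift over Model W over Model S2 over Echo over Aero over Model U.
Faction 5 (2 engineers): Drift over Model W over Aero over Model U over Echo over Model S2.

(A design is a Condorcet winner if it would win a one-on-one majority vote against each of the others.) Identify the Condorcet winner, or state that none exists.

Check each pair by majority over 19 ballots:
Model W vs Aero: 14 to 5, Model W.
Model W vs Drift: 5 to 14, Drift.
Model W vs Model U: 16 to 3, Model W.
Model W vs Echo: Model W is ranked higher on 5+4+5+2 = 16 ballots, Echo on 3. Model W wins 16–3.
Model W vs Model S2: 3+4+5+2 = 14 for Model W, 5 for Model S2 — Model W by 14–5.
Aero vs Drift: 5 to 14, Drift.
Aero vs Model U: 16 to 3, Aero.
Aero vs Echo: 5+4+2 = 11 for Aero, 8 for Echo — Aero by 11–8.
Aero vs Model S2: 5+4+2 = 11 for Aero, 8 for Model S2 — Aero by 11–8.
Drift vs Model U: Drift preferred on 5+4+5+2 = 16 ballots; Drift wins 16–3.
Drift vs Echo: Drift preferred on 5+3+4+5+2 = 19 ballots; Drift wins 19–0.
Drift vs Model S2: 3+4+5+2 = 14 for Drift, 5 for Model S2 — Drift by 14–5.
Model U vs Echo: 5 to 14, Echo.
Model U vs Model S2: Model U is ranked higher on 3+2 = 5 ballots, Model S2 on 14. Model S2 wins 14–5.
Echo vs Model S2: Echo is ranked higher on 3+4+2 = 9 ballots, Model S2 on 10. Model S2 wins 10–9.
Drift beats each of Model W, Aero, Model U, Echo, Model S2 — Drift is the Condorcet winner.

Drift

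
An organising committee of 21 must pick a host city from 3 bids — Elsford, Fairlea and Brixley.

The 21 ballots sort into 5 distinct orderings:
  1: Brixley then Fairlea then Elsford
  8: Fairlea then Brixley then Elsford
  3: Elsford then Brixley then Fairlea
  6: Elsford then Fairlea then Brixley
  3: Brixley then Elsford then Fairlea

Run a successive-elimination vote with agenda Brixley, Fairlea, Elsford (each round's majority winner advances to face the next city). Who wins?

Elsford

Round 1: Brixley vs Fairlea — 7–14, Fairlea advances.
Round 2: Fairlea vs Elsford — 9–12, Elsford advances.
The agenda winner is Elsford.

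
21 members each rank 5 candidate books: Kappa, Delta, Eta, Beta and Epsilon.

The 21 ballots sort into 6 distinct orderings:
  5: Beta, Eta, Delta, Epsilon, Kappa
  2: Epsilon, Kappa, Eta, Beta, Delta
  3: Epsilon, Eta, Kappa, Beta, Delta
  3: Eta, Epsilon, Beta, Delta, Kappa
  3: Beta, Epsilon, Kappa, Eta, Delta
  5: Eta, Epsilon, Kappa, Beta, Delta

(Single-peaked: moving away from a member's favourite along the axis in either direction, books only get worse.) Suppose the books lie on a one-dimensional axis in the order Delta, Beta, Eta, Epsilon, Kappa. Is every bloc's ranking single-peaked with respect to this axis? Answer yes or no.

Axis positions: Delta=1, Beta=2, Eta=3, Epsilon=4, Kappa=5.
Bloc 1 (peak Beta at position 2): ranking walks positions 2-3-1-4-5, expanding outward from the peak — single-peaked.
Bloc 2 (peak Epsilon at position 4): ranking walks positions 4-5-3-2-1, expanding outward from the peak — single-peaked.
Bloc 3 (peak Epsilon at position 4): ranking walks positions 4-3-5-2-1, expanding outward from the peak — single-peaked.
Bloc 4 (peak Eta at position 3): ranking walks positions 3-4-2-1-5, expanding outward from the peak — single-peaked.
Bloc 5: ranking walks positions 2-4-5-3-1; Epsilon is ranked above Eta even though Eta lies between Epsilon and the peak Beta on the axis — preferences dip and rise again. Not single-peaked.
Bloc 6 (peak Eta at position 3): ranking walks positions 3-4-5-2-1, expanding outward from the peak — single-peaked.
Bloc 5 violates single-peakedness, so the profile is not single-peaked on this axis.

no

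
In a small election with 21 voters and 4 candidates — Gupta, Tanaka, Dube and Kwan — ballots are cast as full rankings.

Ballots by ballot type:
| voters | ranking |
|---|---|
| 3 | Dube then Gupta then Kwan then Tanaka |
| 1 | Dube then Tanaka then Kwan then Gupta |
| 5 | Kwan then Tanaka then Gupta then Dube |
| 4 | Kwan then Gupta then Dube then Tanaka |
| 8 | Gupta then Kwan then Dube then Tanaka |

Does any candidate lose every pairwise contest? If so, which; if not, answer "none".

Head-to-head results (21 voters):
Gupta vs Tanaka: Gupta wins 15–6.
Gupta vs Dube: Gupta, 17–4.
Gupta vs Kwan: Gupta wins 11–10.
Tanaka vs Dube: Tanaka is ranked higher on 5 ballots, Dube on 16. Dube wins 16–5.
Tanaka vs Kwan: Kwan, 20–1.
Dube vs Kwan: Kwan, 17–4.
Tanaka loses to every other candidate — it is the Condorcet loser.

Tanaka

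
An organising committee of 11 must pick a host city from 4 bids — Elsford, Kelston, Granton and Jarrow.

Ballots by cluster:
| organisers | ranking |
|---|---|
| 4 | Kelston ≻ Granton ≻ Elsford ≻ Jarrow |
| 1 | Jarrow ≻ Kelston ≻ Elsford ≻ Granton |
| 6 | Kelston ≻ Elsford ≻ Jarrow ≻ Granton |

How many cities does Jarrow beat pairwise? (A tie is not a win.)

Jarrow against each rival (11 organisers):
Jarrow–Elsford: Elsford 10–1.
Jarrow vs Kelston: Jarrow preferred on 1 ballot; Kelston wins 10–1.
Jarrow vs Granton: Jarrow wins 7–4.
Jarrow beats Granton; loses to Elsford, Kelston — 1 pairwise win.

1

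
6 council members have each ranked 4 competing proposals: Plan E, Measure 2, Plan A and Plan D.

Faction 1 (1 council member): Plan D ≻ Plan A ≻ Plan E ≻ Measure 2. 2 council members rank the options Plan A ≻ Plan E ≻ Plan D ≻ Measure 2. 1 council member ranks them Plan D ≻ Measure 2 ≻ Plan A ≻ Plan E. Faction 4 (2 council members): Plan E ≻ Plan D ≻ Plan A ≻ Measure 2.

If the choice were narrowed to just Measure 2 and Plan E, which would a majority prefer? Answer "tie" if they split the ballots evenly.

Ballots ranking Measure 2 above Plan E: 1.
Ballots ranking Plan E above Measure 2: 6 − 1 = 5.
Plan E wins the head-to-head 5–1.

Plan E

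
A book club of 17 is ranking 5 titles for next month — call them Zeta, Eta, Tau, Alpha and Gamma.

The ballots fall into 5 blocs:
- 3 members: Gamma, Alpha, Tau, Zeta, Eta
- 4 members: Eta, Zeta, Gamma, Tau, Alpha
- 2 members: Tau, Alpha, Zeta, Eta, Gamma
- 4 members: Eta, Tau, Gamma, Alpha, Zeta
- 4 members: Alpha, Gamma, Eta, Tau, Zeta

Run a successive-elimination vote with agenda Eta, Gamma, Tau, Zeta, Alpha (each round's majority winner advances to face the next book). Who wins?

Round 1: Eta vs Gamma — 10–7, Eta advances.
Round 2: Eta vs Tau — 12–5, Eta advances.
Round 3: Eta vs Zeta — 12–5, Eta advances.
Round 4: Eta vs Alpha — 8–9, Alpha advances.
The agenda winner is Alpha.

Alpha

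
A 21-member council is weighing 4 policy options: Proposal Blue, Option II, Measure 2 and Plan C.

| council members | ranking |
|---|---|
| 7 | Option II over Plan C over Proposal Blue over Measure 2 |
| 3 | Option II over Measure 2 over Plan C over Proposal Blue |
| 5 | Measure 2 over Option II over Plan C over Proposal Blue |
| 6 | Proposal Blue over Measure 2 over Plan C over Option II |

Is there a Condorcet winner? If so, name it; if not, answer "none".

none

Check each pair by majority over 21 ballots:
Proposal Blue vs Option II: Option II wins 15–6.
Proposal Blue vs Measure 2: Proposal Blue, 13–8.
Proposal Blue vs Plan C: Plan C wins 15–6.
Option II–Measure 2: Measure 2 11–10.
Option II–Plan C: Option II 15–6.
Measure 2 vs Plan C: Measure 2 wins 14–7.
Every option loses at least once (Proposal Blue loses to Option II; Option II loses to Measure 2; Measure 2 loses to Proposal Blue; Plan C loses to Option II). The majority relation contains the cycle Proposal Blue beats Measure 2 beats Option II beats Proposal Blue, so there is no Condorcet winner.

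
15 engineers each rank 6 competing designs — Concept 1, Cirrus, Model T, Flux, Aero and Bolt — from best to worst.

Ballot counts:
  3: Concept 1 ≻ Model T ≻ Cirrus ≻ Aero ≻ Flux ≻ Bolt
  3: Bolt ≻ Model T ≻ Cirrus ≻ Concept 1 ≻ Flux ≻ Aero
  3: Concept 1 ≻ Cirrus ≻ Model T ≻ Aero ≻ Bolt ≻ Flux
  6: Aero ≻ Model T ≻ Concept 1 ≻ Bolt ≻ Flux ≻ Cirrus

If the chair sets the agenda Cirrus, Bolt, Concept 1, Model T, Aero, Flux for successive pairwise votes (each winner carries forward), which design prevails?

Round 1: Cirrus vs Bolt — 6–9, Bolt advances.
Round 2: Bolt vs Concept 1 — 3–12, Concept 1 advances.
Round 3: Concept 1 vs Model T — 6–9, Model T advances.
Round 4: Model T vs Aero — 9–6, Model T advances.
Round 5: Model T vs Flux — 15–0, Model T advances.
The agenda winner is Model T.

Model T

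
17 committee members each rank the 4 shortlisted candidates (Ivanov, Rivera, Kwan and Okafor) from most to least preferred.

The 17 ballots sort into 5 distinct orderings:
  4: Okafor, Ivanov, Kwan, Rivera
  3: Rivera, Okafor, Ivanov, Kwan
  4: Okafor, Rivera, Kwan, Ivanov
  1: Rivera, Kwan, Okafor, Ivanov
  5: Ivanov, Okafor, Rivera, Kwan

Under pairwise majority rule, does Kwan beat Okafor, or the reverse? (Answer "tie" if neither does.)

Ballots ranking Kwan above Okafor: 1.
Ballots ranking Okafor above Kwan: 17 − 1 = 16.
Okafor wins the head-to-head 16–1.

Okafor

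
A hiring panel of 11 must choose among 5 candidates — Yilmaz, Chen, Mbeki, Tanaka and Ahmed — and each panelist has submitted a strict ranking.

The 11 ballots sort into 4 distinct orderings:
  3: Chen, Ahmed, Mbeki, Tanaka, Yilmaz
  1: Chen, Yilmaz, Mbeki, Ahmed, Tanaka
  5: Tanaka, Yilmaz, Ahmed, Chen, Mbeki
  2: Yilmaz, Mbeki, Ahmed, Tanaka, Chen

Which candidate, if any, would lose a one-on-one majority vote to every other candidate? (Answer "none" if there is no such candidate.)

Pairwise majorities:
Yilmaz–Chen: Yilmaz 7–4.
Yilmaz vs Mbeki: Yilmaz preferred on 1+5+2 = 8 ballots; Yilmaz wins 8–3.
Yilmaz vs Tanaka: 1+2 = 3 for Yilmaz, 8 for Tanaka — Tanaka by 8–3.
Yilmaz vs Ahmed: 1+5+2 = 8 for Yilmaz, 3 for Ahmed — Yilmaz by 8–3.
Chen vs Mbeki: Chen wins 9–2.
Chen vs Tanaka: Chen preferred on 3+1 = 4 ballots; Tanaka wins 7–4.
Chen vs Ahmed: Ahmed, 7–4.
Mbeki vs Tanaka: Mbeki, 6–5.
Mbeki vs Ahmed: 3 to 8, Ahmed.
Tanaka vs Ahmed: Tanaka is ranked higher on 5 ballots, Ahmed on 6. Ahmed wins 6–5.
No candidate is winless: Yilmaz beats Chen; Chen beats Mbeki; Mbeki beats Tanaka; Tanaka beats Yilmaz; Ahmed beats Chen. There is no Condorcet loser.

none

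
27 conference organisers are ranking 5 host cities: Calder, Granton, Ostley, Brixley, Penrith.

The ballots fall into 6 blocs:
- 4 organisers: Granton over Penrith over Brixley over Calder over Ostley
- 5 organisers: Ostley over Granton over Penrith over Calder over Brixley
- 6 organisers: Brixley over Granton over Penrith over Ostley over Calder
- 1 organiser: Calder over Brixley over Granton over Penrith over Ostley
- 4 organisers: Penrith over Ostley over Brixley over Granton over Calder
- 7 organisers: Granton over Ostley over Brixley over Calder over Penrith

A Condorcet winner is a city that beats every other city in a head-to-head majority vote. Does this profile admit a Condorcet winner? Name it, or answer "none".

Granton

Head-to-head results (27 organisers):
Calder vs Granton: Granton, 26–1.
Calder vs Ostley: Ostley, 22–5.
Calder–Brixley: Brixley 21–6.
Calder vs Penrith: Penrith, 19–8.
Granton vs Ostley: Granton is ranked higher on 4+6+1+7 = 18 ballots, Ostley on 9. Granton wins 18–9.
Granton vs Brixley: Granton wins 16–11.
Granton vs Penrith: 23 to 4, Granton.
Ostley vs Brixley: 5+4+7 = 16 for Ostley, 11 for Brixley — Ostley by 16–11.
Ostley vs Penrith: 5+7 = 12 for Ostley, 15 for Penrith — Penrith by 15–12.
Brixley vs Penrith: Brixley is ranked higher on 6+1+7 = 14 ballots, Penrith on 13. Brixley wins 14–13.
Granton defeats every rival head-to-head and is the Condorcet winner.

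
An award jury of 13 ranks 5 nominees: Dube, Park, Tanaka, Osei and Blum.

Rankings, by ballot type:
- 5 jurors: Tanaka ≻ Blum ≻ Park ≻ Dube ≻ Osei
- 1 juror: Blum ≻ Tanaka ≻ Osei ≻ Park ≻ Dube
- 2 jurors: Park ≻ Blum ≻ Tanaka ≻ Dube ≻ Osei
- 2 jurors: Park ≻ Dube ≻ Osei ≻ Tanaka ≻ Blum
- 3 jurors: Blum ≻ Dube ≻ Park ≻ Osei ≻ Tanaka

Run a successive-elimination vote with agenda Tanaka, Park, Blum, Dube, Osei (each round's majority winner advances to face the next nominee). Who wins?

Round 1: Tanaka vs Park — 6–7, Park advances.
Round 2: Park vs Blum — 4–9, Blum advances.
Round 3: Blum vs Dube — 11–2, Blum advances.
Round 4: Blum vs Osei — 11–2, Blum advances.
Blum survives the agenda.

Blum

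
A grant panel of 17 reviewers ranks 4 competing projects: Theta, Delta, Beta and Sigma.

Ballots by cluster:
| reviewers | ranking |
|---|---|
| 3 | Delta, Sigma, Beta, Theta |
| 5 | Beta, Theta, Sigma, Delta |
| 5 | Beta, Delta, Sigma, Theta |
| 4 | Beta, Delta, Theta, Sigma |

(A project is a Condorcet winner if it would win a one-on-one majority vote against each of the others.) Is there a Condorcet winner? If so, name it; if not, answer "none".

Beta

Check each pair by majority over 17 ballots:
Theta vs Delta: Theta is ranked higher on 5 ballots, Delta on 12. Delta wins 12–5.
Theta vs Beta: 0 to 17, Beta.
Theta vs Sigma: Theta preferred on 5+4 = 9 ballots; Theta wins 9–8.
Delta vs Beta: 3 for Delta, 14 for Beta — Beta by 14–3.
Delta vs Sigma: Delta preferred on 3+5+4 = 12 ballots; Delta wins 12–5.
Beta vs Sigma: 5+5+4 = 14 for Beta, 3 for Sigma — Beta by 14–3.
Beta wins every pairwise contest, so Beta is the Condorcet winner.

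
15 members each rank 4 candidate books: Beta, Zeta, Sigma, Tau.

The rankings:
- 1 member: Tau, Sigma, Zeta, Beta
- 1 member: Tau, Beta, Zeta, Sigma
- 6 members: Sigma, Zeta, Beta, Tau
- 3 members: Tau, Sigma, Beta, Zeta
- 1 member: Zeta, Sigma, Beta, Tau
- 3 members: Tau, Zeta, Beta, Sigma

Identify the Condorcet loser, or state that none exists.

Head-to-head results (15 members):
Beta vs Zeta: 4 to 11, Zeta.
Beta vs Sigma: Sigma wins 11–4.
Beta vs Tau: Tau wins 8–7.
Zeta vs Sigma: Zeta preferred on 1+1+3 = 5 ballots; Sigma wins 10–5.
Zeta vs Tau: Zeta is ranked higher on 6+1 = 7 ballots, Tau on 8. Tau wins 8–7.
Sigma vs Tau: 7 to 8, Tau.
Beta is beaten in every head-to-head and is the Condorcet loser.

Beta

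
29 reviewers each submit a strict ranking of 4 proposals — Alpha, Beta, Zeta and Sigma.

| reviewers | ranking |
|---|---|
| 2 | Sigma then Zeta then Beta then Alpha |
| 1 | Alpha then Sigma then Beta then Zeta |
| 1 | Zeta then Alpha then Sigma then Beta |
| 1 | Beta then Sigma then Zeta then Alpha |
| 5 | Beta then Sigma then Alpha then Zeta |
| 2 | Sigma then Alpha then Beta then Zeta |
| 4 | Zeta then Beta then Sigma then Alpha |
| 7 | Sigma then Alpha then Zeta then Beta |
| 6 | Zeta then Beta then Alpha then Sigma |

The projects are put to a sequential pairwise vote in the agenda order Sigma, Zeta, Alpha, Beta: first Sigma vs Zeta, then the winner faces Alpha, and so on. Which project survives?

Beta

Round 1: Sigma vs Zeta — 18–11, Sigma advances.
Round 2: Sigma vs Alpha — 21–8, Sigma advances.
Round 3: Sigma vs Beta — 13–16, Beta advances.
The agenda winner is Beta.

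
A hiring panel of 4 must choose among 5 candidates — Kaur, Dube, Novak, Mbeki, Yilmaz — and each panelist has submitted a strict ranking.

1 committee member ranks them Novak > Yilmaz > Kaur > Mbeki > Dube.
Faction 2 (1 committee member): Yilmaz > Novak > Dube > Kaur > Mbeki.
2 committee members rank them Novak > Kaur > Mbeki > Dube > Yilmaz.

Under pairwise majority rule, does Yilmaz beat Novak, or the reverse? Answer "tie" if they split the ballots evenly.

Novak

Ballots ranking Yilmaz above Novak: 1.
Ballots ranking Novak above Yilmaz: 4 − 1 = 3.
Novak wins the head-to-head 3–1.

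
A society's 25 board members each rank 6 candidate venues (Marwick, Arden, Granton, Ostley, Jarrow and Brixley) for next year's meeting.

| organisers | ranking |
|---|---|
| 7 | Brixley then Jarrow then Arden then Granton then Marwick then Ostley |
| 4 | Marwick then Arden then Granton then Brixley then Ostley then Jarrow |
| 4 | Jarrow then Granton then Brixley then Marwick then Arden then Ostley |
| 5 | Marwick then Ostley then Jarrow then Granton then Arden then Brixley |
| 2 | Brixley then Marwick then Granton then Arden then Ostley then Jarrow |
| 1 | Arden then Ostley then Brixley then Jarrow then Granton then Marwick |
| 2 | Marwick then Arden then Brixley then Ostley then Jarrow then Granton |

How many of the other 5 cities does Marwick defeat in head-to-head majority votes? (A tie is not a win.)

4

Marwick against each rival (25 organisers):
Marwick vs Arden: Marwick wins 17–8.
Marwick–Granton: Marwick 13–12.
Marwick vs Ostley: 7+4+4+5+2+2 = 24 for Marwick, 1 for Ostley — Marwick by 24–1.
Marwick vs Jarrow: Marwick is ranked higher on 4+5+2+2 = 13 ballots, Jarrow on 12. Marwick wins 13–12.
Marwick vs Brixley: 4+5+2 = 11 for Marwick, 14 for Brixley — Brixley by 14–11.
Marwick beats Arden, Granton, Ostley, Jarrow; loses to Brixley — 4 pairwise wins.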